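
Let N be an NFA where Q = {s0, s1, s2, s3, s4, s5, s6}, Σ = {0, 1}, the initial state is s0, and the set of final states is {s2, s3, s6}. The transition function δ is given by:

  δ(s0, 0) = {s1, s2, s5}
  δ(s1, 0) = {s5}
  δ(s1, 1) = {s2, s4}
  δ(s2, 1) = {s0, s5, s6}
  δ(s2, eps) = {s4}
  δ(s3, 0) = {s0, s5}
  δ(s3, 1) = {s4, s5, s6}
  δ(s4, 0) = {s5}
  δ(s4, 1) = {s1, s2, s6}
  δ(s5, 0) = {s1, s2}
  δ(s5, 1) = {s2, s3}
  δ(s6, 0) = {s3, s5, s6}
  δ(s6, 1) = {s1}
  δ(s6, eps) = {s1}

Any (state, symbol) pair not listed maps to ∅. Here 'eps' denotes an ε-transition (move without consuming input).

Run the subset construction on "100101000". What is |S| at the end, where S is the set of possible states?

0

Start in {s0}.
Read '1': {s0} → ∅.
The set is empty and remains empty for the remaining 8 symbols.
That set has 0 states.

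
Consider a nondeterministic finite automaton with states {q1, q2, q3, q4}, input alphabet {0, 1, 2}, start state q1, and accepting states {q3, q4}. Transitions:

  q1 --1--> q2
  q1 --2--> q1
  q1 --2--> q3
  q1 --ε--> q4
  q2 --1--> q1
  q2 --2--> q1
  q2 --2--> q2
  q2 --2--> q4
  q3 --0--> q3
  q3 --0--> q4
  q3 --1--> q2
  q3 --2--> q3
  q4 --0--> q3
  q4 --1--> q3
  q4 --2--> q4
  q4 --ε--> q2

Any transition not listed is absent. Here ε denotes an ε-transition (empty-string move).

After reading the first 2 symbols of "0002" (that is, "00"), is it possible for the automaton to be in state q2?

Yes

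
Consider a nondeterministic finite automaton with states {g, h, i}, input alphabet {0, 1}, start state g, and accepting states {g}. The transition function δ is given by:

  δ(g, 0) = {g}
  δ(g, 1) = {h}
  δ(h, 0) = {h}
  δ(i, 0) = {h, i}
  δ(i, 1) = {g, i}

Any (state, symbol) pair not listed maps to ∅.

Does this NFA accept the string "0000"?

Yes

Start in {g}.
Read '0': {g} → {g}.
Read '0': {g} → {g}.
Read '0': {g} → {g}.
Read '0': {g} → {g}.
The final set {g} contains the accepting state g.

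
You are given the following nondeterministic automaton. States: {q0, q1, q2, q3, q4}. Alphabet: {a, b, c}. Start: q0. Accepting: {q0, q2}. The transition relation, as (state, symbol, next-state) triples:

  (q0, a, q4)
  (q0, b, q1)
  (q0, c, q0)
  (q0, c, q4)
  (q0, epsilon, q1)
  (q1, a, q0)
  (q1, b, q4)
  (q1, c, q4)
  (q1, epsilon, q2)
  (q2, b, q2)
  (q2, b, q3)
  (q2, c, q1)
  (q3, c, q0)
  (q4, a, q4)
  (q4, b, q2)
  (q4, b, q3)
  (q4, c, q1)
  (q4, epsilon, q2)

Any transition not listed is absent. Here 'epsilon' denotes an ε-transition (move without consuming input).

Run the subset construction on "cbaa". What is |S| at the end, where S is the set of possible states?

4

Start: ε-closure({q0}) = {q0, q1, q2}.
Read 'c': {q0, q1, q2} → {q0, q1, q2, q4}.
Read 'b': {q0, q1, q2, q4} → {q1, q2, q3, q4}.
Read 'a': {q1, q2, q3, q4} → {q0, q1, q2, q4}.
Read 'a': {q0, q1, q2, q4} → {q0, q1, q2, q4}.
That set has 4 states.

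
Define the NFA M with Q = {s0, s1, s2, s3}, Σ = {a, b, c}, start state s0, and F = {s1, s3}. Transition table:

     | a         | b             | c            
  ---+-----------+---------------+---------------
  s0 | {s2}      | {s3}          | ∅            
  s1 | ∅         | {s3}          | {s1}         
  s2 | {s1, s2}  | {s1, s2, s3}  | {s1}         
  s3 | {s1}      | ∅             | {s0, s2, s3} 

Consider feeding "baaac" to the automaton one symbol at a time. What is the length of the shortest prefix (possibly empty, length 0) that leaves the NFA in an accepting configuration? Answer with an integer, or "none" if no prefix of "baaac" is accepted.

1

Start in {s0}.
Read 'b': s0→{s3}; now {s3}.
None of the earlier sets intersect F, but {s3} does.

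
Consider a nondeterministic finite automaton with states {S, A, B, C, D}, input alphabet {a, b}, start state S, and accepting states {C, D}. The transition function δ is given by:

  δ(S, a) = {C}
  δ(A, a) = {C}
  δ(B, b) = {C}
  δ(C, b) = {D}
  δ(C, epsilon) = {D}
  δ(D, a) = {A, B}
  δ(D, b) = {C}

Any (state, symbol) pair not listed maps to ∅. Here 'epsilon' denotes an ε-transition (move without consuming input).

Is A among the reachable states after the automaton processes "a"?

No

Start in {S}.
Read 'a': {S} → {C, D}.
State A is not in {C, D}.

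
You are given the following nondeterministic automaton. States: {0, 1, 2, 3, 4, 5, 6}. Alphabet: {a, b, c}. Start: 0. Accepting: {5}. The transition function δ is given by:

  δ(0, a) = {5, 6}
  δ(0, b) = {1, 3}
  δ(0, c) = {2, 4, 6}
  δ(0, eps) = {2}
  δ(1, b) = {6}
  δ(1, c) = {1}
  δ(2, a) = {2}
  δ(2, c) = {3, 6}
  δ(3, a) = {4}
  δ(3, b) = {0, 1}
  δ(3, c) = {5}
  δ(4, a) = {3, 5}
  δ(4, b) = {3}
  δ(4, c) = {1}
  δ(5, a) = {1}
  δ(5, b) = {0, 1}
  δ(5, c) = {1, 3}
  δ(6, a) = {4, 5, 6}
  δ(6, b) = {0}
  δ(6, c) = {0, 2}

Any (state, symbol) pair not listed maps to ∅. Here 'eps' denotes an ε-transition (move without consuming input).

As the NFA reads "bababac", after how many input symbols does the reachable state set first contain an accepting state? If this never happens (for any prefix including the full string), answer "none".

Start: ε-closure({0}) = {0, 2}.
Read 'b': 0→{1, 3}, 2→∅; now {1, 3}.
Read 'a': 1→∅, 3→{4}; now {4}.
Read 'b': 4→{3}; now {3}.
Read 'a': 3→{4}; now {4}.
Read 'b': 4→{3}; now {3}.
Read 'a': 3→{4}; now {4}.
Read 'c': 4→{1}; now {1}.
No reachable set along the way intersects F.

none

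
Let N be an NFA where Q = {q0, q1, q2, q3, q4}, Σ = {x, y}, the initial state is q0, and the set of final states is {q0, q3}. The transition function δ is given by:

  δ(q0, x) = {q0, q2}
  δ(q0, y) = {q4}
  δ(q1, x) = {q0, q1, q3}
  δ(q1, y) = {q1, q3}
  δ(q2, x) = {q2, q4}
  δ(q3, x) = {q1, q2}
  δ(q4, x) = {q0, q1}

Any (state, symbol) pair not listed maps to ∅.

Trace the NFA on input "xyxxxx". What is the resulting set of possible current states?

Start in {q0}.
Read 'x': q0→{q0, q2}; now {q0, q2}.
Read 'y': q0→{q4}, q2→∅; now {q4}.
Read 'x': q4→{q0, q1}; now {q0, q1}.
Read 'x': q0→{q0, q2}, q1→{q0, q1, q3}; now {q0, q1, q2, q3}.
Read 'x': q0→{q0, q2}, q1→{q0, q1, q3}, q2→{q2, q4}, q3→{q1, q2}; now {q0, q1, q2, q3, q4}.
Read 'x': q0→{q0, q2}, q1→{q0, q1, q3}, q2→{q2, q4}, q3→{q1, q2}, q4→{q0, q1}; now {q0, q1, q2, q3, q4}.

{q0, q1, q2, q3, q4}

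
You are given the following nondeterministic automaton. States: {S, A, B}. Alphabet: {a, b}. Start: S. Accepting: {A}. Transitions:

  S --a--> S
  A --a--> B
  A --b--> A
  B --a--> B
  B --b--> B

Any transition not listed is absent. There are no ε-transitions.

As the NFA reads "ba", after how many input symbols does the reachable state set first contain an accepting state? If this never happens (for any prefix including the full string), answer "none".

none

Start in {S}.
Read 'b': {S} → ∅.
The set is empty and remains empty for the remaining 1 symbol.
No reachable set along the way intersects F.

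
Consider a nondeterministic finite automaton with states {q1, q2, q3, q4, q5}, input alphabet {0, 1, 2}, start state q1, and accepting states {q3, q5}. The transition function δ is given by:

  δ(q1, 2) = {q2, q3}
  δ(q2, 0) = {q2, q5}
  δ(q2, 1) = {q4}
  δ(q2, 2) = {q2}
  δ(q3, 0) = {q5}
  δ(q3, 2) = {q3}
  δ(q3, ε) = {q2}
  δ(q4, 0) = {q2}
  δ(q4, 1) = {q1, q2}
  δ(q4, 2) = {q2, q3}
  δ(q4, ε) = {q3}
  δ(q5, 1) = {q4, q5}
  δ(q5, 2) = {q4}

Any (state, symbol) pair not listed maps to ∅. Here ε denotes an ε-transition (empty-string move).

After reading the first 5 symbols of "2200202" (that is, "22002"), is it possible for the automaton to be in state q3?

Yes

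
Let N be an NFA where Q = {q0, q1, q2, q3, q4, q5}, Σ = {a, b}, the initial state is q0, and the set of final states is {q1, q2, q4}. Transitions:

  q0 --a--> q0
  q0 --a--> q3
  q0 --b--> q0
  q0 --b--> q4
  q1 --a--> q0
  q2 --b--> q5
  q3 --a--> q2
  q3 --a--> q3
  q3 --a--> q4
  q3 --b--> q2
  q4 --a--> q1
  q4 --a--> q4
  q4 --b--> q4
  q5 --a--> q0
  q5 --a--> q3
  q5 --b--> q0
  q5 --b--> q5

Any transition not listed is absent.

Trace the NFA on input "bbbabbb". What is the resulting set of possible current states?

Start in {q0}.
Read 'b': q0→{q0, q4}; now {q0, q4}.
Read 'b': q0→{q0, q4}, q4→{q4}; now {q0, q4}.
Read 'b': q0→{q0, q4}, q4→{q4}; now {q0, q4}.
Read 'a': q0→{q0, q3}, q4→{q1, q4}; now {q0, q1, q3, q4}.
Read 'b': q0→{q0, q4}, q1→∅, q3→{q2}, q4→{q4}; now {q0, q2, q4}.
Read 'b': q0→{q0, q4}, q2→{q5}, q4→{q4}; now {q0, q4, q5}.
Read 'b': q0→{q0, q4}, q4→{q4}, q5→{q0, q5}; now {q0, q4, q5}.

{q0, q4, q5}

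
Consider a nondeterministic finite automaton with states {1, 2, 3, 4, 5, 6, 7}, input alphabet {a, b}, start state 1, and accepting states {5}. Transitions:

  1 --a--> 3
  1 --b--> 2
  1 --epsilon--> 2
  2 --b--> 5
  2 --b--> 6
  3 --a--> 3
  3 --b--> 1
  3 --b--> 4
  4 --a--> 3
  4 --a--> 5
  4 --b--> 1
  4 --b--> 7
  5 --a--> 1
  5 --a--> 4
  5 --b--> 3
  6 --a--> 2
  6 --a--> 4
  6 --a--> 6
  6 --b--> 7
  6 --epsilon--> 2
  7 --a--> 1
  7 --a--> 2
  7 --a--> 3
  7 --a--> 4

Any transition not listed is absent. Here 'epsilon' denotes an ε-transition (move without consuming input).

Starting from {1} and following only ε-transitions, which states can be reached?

{1, 2}

Begin with {1}.
ε-move 1 → 2; add 2.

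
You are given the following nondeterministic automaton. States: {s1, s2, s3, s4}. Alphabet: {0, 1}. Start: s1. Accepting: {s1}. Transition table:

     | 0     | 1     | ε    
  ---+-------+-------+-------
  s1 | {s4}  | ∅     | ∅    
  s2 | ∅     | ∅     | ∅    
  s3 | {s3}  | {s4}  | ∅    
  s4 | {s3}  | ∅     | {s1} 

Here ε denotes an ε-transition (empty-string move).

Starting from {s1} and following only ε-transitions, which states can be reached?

{s1}

Begin with {s1}.
No ε-moves leave this set, so the closure equals the set itself.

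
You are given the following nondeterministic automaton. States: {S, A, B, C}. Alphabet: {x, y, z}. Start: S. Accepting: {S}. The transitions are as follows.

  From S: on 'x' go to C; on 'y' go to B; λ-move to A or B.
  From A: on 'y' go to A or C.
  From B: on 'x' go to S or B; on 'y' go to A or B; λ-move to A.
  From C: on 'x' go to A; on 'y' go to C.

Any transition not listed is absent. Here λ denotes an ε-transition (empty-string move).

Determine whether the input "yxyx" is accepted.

Start: ε-closure({S}) = {S, A, B}.
Read 'y': S→{B}, A→{A, C}, B→{A, B}; now {A, B, C}.
Read 'x': A→∅, B→{S, B}, C→{A}; now {S, A, B}.
Read 'y': S→{B}, A→{A, C}, B→{A, B}; now {A, B, C}.
Read 'x': A→∅, B→{S, B}, C→{A}; now {S, A, B}.
The final set {S, A, B} contains the accepting state S.

Yes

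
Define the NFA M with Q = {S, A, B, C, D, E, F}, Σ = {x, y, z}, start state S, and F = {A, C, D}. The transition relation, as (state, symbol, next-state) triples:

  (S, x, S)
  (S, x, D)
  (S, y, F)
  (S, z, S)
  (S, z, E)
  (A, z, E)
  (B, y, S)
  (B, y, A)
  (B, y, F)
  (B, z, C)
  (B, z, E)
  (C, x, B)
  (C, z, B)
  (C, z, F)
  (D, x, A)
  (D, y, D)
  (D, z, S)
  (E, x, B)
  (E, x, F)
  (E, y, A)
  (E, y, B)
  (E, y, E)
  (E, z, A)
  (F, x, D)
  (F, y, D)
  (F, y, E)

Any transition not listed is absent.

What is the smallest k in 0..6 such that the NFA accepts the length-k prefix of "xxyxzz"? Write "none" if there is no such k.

Start in {S}.
Read 'x': S→{S, D}; now {S, D}.
None of the earlier sets intersect F, but {S, D} does.

1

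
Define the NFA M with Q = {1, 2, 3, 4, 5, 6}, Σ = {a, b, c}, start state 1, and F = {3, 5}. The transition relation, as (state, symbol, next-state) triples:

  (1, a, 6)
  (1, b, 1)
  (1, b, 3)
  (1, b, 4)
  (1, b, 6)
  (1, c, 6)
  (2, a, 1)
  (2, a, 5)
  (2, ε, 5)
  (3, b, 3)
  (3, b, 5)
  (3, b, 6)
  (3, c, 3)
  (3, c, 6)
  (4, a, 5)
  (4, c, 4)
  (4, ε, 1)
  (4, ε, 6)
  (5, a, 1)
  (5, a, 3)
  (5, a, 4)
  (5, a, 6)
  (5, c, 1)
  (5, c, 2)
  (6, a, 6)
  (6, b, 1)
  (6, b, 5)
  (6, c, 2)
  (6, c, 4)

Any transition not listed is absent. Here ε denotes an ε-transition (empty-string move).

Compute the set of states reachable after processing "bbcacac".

Start in {1}.
Read 'b': {1} → {1, 3, 4, 6}.
Read 'b': {1, 3, 4, 6} → {1, 3, 4, 5, 6}.
Read 'c': {1, 3, 4, 5, 6} → {1, 2, 3, 4, 5, 6}.
Read 'a': {1, 2, 3, 4, 5, 6} → {1, 3, 4, 5, 6}.
Read 'c': {1, 3, 4, 5, 6} → {1, 2, 3, 4, 5, 6}.
Read 'a': {1, 2, 3, 4, 5, 6} → {1, 3, 4, 5, 6}.
Read 'c': {1, 3, 4, 5, 6} → {1, 2, 3, 4, 5, 6}.

{1, 2, 3, 4, 5, 6}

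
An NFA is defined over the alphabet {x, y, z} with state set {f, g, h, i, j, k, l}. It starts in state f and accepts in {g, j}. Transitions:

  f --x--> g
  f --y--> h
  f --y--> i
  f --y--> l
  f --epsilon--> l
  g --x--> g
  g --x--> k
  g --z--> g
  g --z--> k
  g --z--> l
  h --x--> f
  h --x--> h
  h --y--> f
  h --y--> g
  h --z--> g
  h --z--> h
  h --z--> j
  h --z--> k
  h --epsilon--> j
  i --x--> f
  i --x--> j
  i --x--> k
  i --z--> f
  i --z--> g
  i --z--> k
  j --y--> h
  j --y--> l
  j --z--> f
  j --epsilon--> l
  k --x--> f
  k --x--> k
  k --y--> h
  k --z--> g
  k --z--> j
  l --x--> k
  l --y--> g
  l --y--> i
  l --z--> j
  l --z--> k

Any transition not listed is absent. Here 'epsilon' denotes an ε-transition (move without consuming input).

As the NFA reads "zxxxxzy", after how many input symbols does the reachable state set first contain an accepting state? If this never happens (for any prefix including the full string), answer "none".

Start: ε-closure({f}) = {f, l}.
Read 'z': f→∅, l→{j, k}; union {j, k}; ε-closure = {j, k, l}.
None of the earlier sets intersect F, but {j, k, l} does.

1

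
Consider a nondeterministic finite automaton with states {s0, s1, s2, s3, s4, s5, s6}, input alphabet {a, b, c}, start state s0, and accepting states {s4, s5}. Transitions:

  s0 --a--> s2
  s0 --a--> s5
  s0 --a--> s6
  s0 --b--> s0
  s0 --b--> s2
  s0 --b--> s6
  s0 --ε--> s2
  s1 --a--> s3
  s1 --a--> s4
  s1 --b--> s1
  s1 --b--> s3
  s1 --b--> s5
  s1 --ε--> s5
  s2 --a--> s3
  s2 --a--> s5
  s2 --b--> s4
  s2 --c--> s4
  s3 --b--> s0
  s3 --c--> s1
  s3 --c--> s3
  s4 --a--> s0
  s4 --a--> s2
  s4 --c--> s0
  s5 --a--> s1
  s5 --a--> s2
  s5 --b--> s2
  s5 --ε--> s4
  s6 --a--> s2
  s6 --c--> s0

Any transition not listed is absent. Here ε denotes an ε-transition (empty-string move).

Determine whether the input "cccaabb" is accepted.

Yes

Start: ε-closure({s0}) = {s0, s2}.
Read 'c': {s0, s2} → {s4}.
Read 'c': {s4} → {s0, s2}.
Read 'c': {s0, s2} → {s4}.
Read 'a': {s4} → {s0, s2}.
Read 'a': {s0, s2} → {s2, s3, s4, s5, s6}.
Read 'b': {s2, s3, s4, s5, s6} → {s0, s2, s4}.
Read 'b': {s0, s2, s4} → {s0, s2, s4, s6}.
The final set {s0, s2, s4, s6} contains the accepting state s4.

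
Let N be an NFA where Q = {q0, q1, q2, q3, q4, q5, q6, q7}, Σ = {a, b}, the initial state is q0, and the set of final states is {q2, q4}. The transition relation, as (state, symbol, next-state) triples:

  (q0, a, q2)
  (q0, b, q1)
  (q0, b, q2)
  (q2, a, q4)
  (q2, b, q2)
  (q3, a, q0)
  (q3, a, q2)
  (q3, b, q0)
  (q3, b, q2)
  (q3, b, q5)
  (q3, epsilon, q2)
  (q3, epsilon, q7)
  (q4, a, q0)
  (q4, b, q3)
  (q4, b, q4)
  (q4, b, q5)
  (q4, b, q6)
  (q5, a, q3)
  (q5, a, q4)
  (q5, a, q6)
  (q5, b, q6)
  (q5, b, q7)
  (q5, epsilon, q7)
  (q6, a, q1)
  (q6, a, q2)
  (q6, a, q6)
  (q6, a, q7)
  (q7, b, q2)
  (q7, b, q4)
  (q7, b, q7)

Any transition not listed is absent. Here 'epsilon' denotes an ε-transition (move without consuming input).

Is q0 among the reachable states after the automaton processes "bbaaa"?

Start in {q0}.
Read 'b': {q0} → {q1, q2}.
Read 'b': {q1, q2} → {q2}.
Read 'a': {q2} → {q4}.
Read 'a': {q4} → {q0}.
Read 'a': {q0} → {q2}.
State q0 is not in {q2}.

No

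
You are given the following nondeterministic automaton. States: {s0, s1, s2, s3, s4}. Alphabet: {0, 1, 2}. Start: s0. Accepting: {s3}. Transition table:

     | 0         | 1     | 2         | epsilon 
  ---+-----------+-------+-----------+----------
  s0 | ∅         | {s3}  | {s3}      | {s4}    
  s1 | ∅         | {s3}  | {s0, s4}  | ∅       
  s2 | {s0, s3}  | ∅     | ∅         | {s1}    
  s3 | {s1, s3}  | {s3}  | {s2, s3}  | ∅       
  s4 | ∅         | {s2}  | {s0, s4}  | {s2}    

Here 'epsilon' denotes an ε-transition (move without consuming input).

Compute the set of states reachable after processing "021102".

{s0, s1, s2, s3, s4}

Start: ε-closure({s0}) = {s0, s1, s2, s4}.
Read '0': s0→∅, s1→∅, s2→{s0, s3}, s4→∅; union {s0, s3}; ε-closure = {s0, s1, s2, s3, s4}.
Read '2': s0→{s3}, s1→{s0, s4}, s2→∅, s3→{s2, s3}, s4→{s0, s4}; union {s0, s2, s3, s4}; ε-closure = {s0, s1, s2, s3, s4}.
Read '1': s0→{s3}, s1→{s3}, s2→∅, s3→{s3}, s4→{s2}; union {s2, s3}; ε-closure = {s1, s2, s3}.
Read '1': s1→{s3}, s2→∅, s3→{s3}; now {s3}.
Read '0': s3→{s1, s3}; now {s1, s3}.
Read '2': s1→{s0, s4}, s3→{s2, s3}; union {s0, s2, s3, s4}; ε-closure = {s0, s1, s2, s3, s4}.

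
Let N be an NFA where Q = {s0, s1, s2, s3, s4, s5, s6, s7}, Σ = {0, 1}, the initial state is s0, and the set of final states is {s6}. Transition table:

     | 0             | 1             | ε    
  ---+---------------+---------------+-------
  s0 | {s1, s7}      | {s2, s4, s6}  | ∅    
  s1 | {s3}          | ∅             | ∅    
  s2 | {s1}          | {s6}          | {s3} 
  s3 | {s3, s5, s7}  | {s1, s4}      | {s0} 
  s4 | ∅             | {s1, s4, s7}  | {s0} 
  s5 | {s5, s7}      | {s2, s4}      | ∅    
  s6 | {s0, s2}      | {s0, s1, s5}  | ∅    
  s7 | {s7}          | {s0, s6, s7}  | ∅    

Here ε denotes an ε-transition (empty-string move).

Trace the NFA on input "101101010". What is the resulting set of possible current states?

{s0, s1, s2, s3, s5, s7}

Start in {s0}.
Read '1': s0→{s2, s4, s6}; union {s2, s4, s6}; ε-closure = {s0, s2, s3, s4, s6}.
Read '0': s0→{s1, s7}, s2→{s1}, s3→{s3, s5, s7}, s4→∅, s6→{s0, s2}; now {s0, s1, s2, s3, s5, s7}.
Read '1': s0→{s2, s4, s6}, s1→∅, s2→{s6}, s3→{s1, s4}, s5→{s2, s4}, s7→{s0, s6, s7}; union {s0, s1, s2, s4, s6, s7}; ε-closure = {s0, s1, s2, s3, s4, s6, s7}.
Read '1': s0→{s2, s4, s6}, s1→∅, s2→{s6}, s3→{s1, s4}, s4→{s1, s4, s7}, s6→{s0, s1, s5}, s7→{s0, s6, s7}; union {s0, s1, s2, s4, s5, s6, s7}; ε-closure = {s0, s1, s2, s3, s4, s5, s6, s7}.
Read '0': s0→{s1, s7}, s1→{s3}, s2→{s1}, s3→{s3, s5, s7}, s4→∅, s5→{s5, s7}, s6→{s0, s2}, s7→{s7}; now {s0, s1, s2, s3, s5, s7}.
Read '1': s0→{s2, s4, s6}, s1→∅, s2→{s6}, s3→{s1, s4}, s5→{s2, s4}, s7→{s0, s6, s7}; union {s0, s1, s2, s4, s6, s7}; ε-closure = {s0, s1, s2, s3, s4, s6, s7}.
Read '0': s0→{s1, s7}, s1→{s3}, s2→{s1}, s3→{s3, s5, s7}, s4→∅, s6→{s0, s2}, s7→{s7}; now {s0, s1, s2, s3, s5, s7}.
Read '1': s0→{s2, s4, s6}, s1→∅, s2→{s6}, s3→{s1, s4}, s5→{s2, s4}, s7→{s0, s6, s7}; union {s0, s1, s2, s4, s6, s7}; ε-closure = {s0, s1, s2, s3, s4, s6, s7}.
Read '0': s0→{s1, s7}, s1→{s3}, s2→{s1}, s3→{s3, s5, s7}, s4→∅, s6→{s0, s2}, s7→{s7}; now {s0, s1, s2, s3, s5, s7}.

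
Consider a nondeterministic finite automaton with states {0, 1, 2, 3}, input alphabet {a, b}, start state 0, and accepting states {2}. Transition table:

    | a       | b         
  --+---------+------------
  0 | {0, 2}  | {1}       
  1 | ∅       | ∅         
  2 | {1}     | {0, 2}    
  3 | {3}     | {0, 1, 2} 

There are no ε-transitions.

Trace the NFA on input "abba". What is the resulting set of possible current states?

Start in {0}.
Read 'a': 0→{0, 2}; now {0, 2}.
Read 'b': 0→{1}, 2→{0, 2}; now {0, 1, 2}.
Read 'b': 0→{1}, 1→∅, 2→{0, 2}; now {0, 1, 2}.
Read 'a': 0→{0, 2}, 1→∅, 2→{1}; now {0, 1, 2}.

{0, 1, 2}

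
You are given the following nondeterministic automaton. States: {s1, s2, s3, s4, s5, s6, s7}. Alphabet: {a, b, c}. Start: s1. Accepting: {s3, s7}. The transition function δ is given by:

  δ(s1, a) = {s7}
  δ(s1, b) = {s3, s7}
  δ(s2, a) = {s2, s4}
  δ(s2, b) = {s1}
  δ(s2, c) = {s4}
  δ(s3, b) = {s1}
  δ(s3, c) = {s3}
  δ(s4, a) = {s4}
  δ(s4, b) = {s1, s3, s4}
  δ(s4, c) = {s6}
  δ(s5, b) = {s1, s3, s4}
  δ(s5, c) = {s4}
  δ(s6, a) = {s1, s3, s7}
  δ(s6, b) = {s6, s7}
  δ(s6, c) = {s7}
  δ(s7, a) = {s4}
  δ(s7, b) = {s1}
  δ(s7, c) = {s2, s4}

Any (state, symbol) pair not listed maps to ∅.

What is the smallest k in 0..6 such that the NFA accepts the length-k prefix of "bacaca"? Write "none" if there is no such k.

Start in {s1}.
Read 'b': {s1} → {s3, s7}.
None of the earlier sets intersect F, but {s3, s7} does.

1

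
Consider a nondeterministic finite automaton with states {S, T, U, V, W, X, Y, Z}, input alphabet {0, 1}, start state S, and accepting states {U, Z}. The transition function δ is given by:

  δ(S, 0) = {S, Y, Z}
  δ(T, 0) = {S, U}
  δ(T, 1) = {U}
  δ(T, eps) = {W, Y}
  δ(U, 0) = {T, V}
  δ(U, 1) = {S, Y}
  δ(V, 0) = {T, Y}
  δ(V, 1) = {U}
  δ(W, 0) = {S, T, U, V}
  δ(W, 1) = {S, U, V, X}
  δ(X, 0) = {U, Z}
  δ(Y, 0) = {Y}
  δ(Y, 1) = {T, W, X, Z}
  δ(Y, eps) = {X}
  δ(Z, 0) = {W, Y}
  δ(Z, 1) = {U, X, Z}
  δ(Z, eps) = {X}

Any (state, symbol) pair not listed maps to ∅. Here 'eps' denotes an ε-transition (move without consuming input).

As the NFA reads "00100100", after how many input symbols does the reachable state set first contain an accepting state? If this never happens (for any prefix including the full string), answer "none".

1

Start in {S}.
Read '0': S→{S, Y, Z}; union {S, Y, Z}; ε-closure = {S, X, Y, Z}.
None of the earlier sets intersect F, but {S, X, Y, Z} does.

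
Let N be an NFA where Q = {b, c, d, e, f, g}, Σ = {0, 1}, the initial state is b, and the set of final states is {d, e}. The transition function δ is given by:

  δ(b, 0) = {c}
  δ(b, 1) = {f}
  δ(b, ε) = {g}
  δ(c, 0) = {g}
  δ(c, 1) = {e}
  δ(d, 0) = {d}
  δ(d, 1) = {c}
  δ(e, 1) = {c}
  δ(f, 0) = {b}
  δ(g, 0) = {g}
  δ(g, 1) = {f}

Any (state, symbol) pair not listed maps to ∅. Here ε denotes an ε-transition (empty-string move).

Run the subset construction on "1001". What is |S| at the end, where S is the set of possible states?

Start: ε-closure({b}) = {b, g}.
Read '1': {b, g} → {f}.
Read '0': {f} → {b, g}.
Read '0': {b, g} → {c, g}.
Read '1': {c, g} → {e, f}.
That set has 2 states.

2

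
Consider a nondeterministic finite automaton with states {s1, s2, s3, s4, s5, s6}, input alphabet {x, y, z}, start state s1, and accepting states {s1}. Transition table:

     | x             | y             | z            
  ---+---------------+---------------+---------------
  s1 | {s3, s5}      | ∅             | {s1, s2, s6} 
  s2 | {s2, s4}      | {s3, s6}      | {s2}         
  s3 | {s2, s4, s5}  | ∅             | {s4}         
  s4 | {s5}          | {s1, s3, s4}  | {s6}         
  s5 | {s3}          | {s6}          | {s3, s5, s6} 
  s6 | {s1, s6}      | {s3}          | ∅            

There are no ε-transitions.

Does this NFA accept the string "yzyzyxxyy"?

Start in {s1}.
Read 'y': s1→∅; now ∅.
The set is empty and remains empty for the remaining 8 symbols.
The final set ∅ contains no accepting state.

No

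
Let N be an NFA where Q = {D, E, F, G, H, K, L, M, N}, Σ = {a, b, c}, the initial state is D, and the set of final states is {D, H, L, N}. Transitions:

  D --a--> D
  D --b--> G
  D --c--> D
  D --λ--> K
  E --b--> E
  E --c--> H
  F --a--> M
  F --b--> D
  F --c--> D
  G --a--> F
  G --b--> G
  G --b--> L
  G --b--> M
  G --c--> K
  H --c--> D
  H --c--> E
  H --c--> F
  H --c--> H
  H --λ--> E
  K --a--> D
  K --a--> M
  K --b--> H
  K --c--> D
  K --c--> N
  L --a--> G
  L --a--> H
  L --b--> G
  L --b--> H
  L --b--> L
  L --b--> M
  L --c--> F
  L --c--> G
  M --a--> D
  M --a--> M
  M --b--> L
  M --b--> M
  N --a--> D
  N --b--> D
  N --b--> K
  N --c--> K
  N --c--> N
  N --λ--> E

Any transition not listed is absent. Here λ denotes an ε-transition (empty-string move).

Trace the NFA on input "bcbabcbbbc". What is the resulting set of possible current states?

Start: ε-closure({D}) = {D, K}.
Read 'b': D→{G}, K→{H}; union {G, H}; ε-closure = {E, G, H}.
Read 'c': E→{H}, G→{K}, H→{D, E, F, H}; now {D, E, F, H, K}.
Read 'b': D→{G}, E→{E}, F→{D}, H→∅, K→{H}; union {D, E, G, H}; ε-closure = {D, E, G, H, K}.
Read 'a': D→{D}, E→∅, G→{F}, H→∅, K→{D, M}; union {D, F, M}; ε-closure = {D, F, K, M}.
Read 'b': D→{G}, F→{D}, K→{H}, M→{L, M}; union {D, G, H, L, M}; ε-closure = {D, E, G, H, K, L, M}.
Read 'c': D→{D}, E→{H}, G→{K}, H→{D, E, F, H}, K→{D, N}, L→{F, G}, M→∅; now {D, E, F, G, H, K, N}.
Read 'b': D→{G}, E→{E}, F→{D}, G→{G, L, M}, H→∅, K→{H}, N→{D, K}; now {D, E, G, H, K, L, M}.
Read 'b': D→{G}, E→{E}, G→{G, L, M}, H→∅, K→{H}, L→{G, H, L, M}, M→{L, M}; now {E, G, H, L, M}.
Read 'b': E→{E}, G→{G, L, M}, H→∅, L→{G, H, L, M}, M→{L, M}; now {E, G, H, L, M}.
Read 'c': E→{H}, G→{K}, H→{D, E, F, H}, L→{F, G}, M→∅; now {D, E, F, G, H, K}.

{D, E, F, G, H, K}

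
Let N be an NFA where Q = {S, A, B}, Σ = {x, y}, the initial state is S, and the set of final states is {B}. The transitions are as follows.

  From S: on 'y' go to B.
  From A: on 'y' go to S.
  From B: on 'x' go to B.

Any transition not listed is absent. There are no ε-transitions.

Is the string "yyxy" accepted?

No

Start in {S}.
Read 'y': S→{B}; now {B}.
Read 'y': B→∅; now ∅.
The set is empty and remains empty for the remaining 2 symbols.
The final set ∅ contains no accepting state.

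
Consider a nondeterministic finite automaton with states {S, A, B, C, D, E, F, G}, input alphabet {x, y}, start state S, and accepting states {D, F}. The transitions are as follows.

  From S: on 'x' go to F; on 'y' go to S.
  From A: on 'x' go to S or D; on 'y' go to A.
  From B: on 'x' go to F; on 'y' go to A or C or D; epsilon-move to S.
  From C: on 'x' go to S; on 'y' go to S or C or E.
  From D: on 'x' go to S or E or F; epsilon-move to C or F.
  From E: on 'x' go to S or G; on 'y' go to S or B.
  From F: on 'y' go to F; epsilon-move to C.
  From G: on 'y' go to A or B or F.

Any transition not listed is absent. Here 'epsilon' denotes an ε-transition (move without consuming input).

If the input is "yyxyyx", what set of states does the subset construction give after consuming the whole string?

Start in {S}.
Read 'y': S→{S}; now {S}.
Read 'y': S→{S}; now {S}.
Read 'x': S→{F}; union {F}; ε-closure = {C, F}.
Read 'y': C→{S, C, E}, F→{F}; now {S, C, E, F}.
Read 'y': S→{S}, C→{S, C, E}, E→{S, B}, F→{F}; now {S, B, C, E, F}.
Read 'x': S→{F}, B→{F}, C→{S}, E→{S, G}, F→∅; union {S, F, G}; ε-closure = {S, C, F, G}.

{S, C, F, G}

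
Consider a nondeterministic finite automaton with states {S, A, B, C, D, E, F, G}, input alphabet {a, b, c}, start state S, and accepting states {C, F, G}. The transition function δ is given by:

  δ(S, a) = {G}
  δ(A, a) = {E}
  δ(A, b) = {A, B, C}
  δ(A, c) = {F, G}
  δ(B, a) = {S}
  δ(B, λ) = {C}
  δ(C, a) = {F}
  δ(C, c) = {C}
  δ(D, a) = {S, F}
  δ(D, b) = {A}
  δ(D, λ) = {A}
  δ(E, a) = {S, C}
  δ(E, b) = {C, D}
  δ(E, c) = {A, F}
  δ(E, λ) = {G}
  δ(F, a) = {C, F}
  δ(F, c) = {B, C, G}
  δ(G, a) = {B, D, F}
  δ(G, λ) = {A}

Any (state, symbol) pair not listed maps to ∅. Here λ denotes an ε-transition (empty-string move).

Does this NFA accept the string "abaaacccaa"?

Start in {S}.
Read 'a': {S} → {A, G}.
Read 'b': {A, G} → {A, B, C}.
Read 'a': {A, B, C} → {S, A, E, F, G}.
Read 'a': {S, A, E, F, G} → {S, A, B, C, D, E, F, G}.
Read 'a': {S, A, B, C, D, E, F, G} → {S, A, B, C, D, E, F, G}.
Read 'c': {S, A, B, C, D, E, F, G} → {A, B, C, F, G}.
Read 'c': {A, B, C, F, G} → {A, B, C, F, G}.
Read 'c': {A, B, C, F, G} → {A, B, C, F, G}.
Read 'a': {A, B, C, F, G} → {S, A, B, C, D, E, F, G}.
Read 'a': {S, A, B, C, D, E, F, G} → {S, A, B, C, D, E, F, G}.
The final set {S, A, B, C, D, E, F, G} contains the accepting states C, F, G.

Yes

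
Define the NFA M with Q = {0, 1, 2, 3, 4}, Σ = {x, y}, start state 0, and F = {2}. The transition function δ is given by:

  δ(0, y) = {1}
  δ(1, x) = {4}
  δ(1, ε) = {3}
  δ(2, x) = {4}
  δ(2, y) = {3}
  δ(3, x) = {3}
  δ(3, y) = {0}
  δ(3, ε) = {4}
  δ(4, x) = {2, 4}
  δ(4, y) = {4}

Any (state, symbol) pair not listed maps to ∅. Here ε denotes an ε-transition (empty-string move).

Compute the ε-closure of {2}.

Begin with {2}.
No ε-moves leave this set, so the closure equals the set itself.

{2}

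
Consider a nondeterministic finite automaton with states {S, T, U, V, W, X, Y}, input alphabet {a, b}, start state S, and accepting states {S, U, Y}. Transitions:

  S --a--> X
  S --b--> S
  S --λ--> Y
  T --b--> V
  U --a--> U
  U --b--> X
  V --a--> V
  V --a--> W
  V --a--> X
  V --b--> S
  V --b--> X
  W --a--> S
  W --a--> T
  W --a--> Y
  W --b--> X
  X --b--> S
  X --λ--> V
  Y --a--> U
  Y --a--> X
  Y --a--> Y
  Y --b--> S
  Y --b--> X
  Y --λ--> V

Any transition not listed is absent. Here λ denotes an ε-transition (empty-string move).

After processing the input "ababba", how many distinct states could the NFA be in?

5

Start: ε-closure({S}) = {S, V, Y}.
Read 'a': {S, V, Y} → {U, V, W, X, Y}.
Read 'b': {U, V, W, X, Y} → {S, V, X, Y}.
Read 'a': {S, V, X, Y} → {U, V, W, X, Y}.
Read 'b': {U, V, W, X, Y} → {S, V, X, Y}.
Read 'b': {S, V, X, Y} → {S, V, X, Y}.
Read 'a': {S, V, X, Y} → {U, V, W, X, Y}.
That set has 5 states.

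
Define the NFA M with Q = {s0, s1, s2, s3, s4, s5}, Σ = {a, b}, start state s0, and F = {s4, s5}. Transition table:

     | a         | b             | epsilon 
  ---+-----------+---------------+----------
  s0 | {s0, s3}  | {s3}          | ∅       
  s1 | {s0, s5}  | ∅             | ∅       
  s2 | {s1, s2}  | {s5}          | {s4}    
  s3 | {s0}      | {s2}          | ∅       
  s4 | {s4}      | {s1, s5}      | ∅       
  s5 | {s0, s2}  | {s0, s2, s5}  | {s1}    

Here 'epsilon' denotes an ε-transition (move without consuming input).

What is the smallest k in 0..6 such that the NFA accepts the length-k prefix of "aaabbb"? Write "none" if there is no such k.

4

Start in {s0}.
Read 'a': {s0} → {s0, s3}.
Read 'a': {s0, s3} → {s0, s3}.
Read 'a': {s0, s3} → {s0, s3}.
Read 'b': {s0, s3} → {s2, s3, s4}.
None of the earlier sets intersect F, but {s2, s3, s4} does.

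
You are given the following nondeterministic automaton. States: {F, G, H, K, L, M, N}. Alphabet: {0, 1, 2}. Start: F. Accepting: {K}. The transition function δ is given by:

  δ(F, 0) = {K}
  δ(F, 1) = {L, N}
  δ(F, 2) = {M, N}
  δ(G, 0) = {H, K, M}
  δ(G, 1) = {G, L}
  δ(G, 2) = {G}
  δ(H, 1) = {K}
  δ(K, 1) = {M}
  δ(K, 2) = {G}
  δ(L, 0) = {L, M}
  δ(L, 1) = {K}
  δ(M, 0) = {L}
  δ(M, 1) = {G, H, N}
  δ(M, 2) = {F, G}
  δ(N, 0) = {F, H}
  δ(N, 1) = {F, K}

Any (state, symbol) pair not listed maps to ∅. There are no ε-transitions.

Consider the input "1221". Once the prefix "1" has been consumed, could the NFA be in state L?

Yes

Start in {F}.
Read '1': {F} → {L, N}.
State L is in {L, N}.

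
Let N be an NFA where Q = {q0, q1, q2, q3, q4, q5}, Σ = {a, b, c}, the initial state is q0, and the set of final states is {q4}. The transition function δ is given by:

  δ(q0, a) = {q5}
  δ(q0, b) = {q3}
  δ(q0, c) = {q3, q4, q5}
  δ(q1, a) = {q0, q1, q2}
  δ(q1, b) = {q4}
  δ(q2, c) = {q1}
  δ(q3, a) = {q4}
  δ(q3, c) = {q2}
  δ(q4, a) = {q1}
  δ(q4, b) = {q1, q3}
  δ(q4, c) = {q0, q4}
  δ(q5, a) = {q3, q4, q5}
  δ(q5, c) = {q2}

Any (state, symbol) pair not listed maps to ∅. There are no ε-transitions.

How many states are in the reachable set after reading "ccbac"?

Start in {q0}.
Read 'c': q0→{q3, q4, q5}; now {q3, q4, q5}.
Read 'c': q3→{q2}, q4→{q0, q4}, q5→{q2}; now {q0, q2, q4}.
Read 'b': q0→{q3}, q2→∅, q4→{q1, q3}; now {q1, q3}.
Read 'a': q1→{q0, q1, q2}, q3→{q4}; now {q0, q1, q2, q4}.
Read 'c': q0→{q3, q4, q5}, q1→∅, q2→{q1}, q4→{q0, q4}; now {q0, q1, q3, q4, q5}.
That set has 5 states.

5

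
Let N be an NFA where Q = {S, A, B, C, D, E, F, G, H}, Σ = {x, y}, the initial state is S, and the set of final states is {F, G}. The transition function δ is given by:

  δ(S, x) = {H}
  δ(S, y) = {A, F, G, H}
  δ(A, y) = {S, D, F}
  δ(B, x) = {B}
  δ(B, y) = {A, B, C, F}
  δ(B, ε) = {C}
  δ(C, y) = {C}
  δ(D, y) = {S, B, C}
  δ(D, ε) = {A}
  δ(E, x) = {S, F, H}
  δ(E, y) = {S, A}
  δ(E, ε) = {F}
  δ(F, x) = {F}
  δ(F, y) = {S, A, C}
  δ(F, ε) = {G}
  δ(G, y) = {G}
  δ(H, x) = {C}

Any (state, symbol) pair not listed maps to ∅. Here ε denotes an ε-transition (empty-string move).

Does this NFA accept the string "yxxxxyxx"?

Start in {S}.
Read 'y': S→{A, F, G, H}; now {A, F, G, H}.
Read 'x': A→∅, F→{F}, G→∅, H→{C}; union {C, F}; ε-closure = {C, F, G}.
Read 'x': C→∅, F→{F}, G→∅; union {F}; ε-closure = {F, G}.
Read 'x': F→{F}, G→∅; union {F}; ε-closure = {F, G}.
Read 'x': F→{F}, G→∅; union {F}; ε-closure = {F, G}.
Read 'y': F→{S, A, C}, G→{G}; now {S, A, C, G}.
Read 'x': S→{H}, A→∅, C→∅, G→∅; now {H}.
Read 'x': H→{C}; now {C}.
The final set {C} contains no accepting state.

No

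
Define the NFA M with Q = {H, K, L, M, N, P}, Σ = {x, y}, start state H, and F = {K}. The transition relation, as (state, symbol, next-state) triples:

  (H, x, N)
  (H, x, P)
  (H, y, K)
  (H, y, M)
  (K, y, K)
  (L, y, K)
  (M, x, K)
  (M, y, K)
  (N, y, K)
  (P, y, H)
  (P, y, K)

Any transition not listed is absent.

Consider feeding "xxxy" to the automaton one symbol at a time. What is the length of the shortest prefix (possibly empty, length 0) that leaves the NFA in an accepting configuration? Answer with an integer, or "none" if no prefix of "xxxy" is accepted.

Start in {H}.
Read 'x': H→{N, P}; now {N, P}.
Read 'x': N→∅, P→∅; now ∅.
The set is empty and remains empty for the remaining 2 symbols.
No reachable set along the way intersects F.

none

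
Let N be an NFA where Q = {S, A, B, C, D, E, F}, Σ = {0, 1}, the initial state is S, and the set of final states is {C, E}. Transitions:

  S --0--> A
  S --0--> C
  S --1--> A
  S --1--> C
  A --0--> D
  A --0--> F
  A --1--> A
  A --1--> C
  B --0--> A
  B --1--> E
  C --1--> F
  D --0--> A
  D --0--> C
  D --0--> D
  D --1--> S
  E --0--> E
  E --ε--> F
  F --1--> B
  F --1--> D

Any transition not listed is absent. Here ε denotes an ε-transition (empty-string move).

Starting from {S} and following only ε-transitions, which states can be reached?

Begin with {S}.
No ε-moves leave this set, so the closure equals the set itself.

{S}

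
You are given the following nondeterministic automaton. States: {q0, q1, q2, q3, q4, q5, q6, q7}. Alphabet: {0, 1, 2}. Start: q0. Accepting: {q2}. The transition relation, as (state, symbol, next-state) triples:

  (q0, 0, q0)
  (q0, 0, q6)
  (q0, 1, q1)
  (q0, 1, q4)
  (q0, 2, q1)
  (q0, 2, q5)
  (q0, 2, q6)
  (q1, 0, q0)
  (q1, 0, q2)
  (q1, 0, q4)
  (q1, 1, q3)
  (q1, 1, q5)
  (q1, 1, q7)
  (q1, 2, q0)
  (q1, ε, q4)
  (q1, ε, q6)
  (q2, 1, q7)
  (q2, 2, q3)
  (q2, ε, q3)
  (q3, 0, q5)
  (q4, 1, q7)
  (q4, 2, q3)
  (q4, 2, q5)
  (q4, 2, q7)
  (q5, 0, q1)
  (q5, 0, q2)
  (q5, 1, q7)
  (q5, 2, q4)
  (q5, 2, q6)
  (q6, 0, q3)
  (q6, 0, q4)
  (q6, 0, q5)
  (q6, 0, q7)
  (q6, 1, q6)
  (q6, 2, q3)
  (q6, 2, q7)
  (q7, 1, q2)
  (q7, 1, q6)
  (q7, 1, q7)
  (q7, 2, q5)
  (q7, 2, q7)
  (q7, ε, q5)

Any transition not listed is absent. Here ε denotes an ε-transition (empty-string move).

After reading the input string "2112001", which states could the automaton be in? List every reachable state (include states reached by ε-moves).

Start in {q0}.
Read '2': {q0} → {q1, q4, q5, q6}.
Read '1': {q1, q4, q5, q6} → {q3, q5, q6, q7}.
Read '1': {q3, q5, q6, q7} → {q2, q3, q5, q6, q7}.
Read '2': {q2, q3, q5, q6, q7} → {q3, q4, q5, q6, q7}.
Read '0': {q3, q4, q5, q6, q7} → {q1, q2, q3, q4, q5, q6, q7}.
Read '0': {q1, q2, q3, q4, q5, q6, q7} → {q0, q1, q2, q3, q4, q5, q6, q7}.
Read '1': {q0, q1, q2, q3, q4, q5, q6, q7} → {q1, q2, q3, q4, q5, q6, q7}.

{q1, q2, q3, q4, q5, q6, q7}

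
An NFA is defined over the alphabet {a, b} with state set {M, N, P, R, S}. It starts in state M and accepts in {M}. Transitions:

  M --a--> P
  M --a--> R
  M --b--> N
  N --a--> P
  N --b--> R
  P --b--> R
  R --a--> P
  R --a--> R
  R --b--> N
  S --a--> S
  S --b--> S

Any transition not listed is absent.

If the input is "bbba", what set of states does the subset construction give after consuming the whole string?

{P}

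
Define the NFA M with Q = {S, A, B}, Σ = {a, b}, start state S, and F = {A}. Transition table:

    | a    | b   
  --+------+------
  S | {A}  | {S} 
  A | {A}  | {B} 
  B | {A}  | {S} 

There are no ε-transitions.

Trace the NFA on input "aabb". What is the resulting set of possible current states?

{S}

Start in {S}.
Read 'a': S→{A}; now {A}.
Read 'a': A→{A}; now {A}.
Read 'b': A→{B}; now {B}.
Read 'b': B→{S}; now {S}.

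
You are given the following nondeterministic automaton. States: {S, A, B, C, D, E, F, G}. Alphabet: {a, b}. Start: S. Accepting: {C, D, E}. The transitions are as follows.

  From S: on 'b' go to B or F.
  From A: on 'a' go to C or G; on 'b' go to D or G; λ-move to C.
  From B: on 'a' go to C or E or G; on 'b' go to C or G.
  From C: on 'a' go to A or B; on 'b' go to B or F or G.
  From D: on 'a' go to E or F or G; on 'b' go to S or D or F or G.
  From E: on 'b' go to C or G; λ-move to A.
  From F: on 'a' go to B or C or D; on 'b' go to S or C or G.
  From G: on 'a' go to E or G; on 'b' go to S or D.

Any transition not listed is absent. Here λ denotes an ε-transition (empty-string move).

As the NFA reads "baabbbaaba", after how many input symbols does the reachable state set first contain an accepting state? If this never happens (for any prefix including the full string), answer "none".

Start in {S}.
Read 'b': {S} → {B, F}.
Read 'a': {B, F} → {A, B, C, D, E, G}.
None of the earlier sets intersect F, but {A, B, C, D, E, G} does.

2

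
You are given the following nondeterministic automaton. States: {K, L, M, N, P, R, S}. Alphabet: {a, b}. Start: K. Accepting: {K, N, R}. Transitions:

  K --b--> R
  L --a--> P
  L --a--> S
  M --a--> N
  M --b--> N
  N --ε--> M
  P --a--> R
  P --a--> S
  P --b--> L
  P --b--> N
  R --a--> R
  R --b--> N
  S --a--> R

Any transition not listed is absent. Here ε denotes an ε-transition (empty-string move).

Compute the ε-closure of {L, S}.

{L, S}

Begin with {L, S}.
No ε-moves leave this set, so the closure equals the set itself.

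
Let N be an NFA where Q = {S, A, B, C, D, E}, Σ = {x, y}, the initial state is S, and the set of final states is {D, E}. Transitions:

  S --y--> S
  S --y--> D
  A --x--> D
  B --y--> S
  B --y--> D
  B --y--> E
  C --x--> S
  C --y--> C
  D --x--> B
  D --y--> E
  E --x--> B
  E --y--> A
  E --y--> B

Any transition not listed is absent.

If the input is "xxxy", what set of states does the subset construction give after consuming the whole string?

∅

Start in {S}.
Read 'x': S→∅; now ∅.
The set is empty and remains empty for the remaining 3 symbols.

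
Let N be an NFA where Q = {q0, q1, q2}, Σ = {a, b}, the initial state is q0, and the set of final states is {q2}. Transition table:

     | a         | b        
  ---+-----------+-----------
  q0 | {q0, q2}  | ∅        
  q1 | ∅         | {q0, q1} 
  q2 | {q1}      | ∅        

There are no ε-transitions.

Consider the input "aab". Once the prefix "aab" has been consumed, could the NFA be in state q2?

Start in {q0}.
Read 'a': q0→{q0, q2}; now {q0, q2}.
Read 'a': q0→{q0, q2}, q2→{q1}; now {q0, q1, q2}.
Read 'b': q0→∅, q1→{q0, q1}, q2→∅; now {q0, q1}.
State q2 is not in {q0, q1}.

No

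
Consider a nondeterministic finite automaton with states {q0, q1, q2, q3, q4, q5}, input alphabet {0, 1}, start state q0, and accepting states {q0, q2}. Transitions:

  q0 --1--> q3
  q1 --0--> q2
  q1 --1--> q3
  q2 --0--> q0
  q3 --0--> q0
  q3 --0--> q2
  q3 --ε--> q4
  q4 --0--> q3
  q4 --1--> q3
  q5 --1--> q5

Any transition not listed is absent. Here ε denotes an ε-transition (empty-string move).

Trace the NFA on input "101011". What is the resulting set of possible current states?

Start in {q0}.
Read '1': q0→{q3}; union {q3}; ε-closure = {q3, q4}.
Read '0': q3→{q0, q2}, q4→{q3}; union {q0, q2, q3}; ε-closure = {q0, q2, q3, q4}.
Read '1': q0→{q3}, q2→∅, q3→∅, q4→{q3}; union {q3}; ε-closure = {q3, q4}.
Read '0': q3→{q0, q2}, q4→{q3}; union {q0, q2, q3}; ε-closure = {q0, q2, q3, q4}.
Read '1': q0→{q3}, q2→∅, q3→∅, q4→{q3}; union {q3}; ε-closure = {q3, q4}.
Read '1': q3→∅, q4→{q3}; union {q3}; ε-closure = {q3, q4}.

{q3, q4}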